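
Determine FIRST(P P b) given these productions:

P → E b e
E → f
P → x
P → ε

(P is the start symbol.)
{ 'b', 'f', 'x' }

FIRST sets of the non-terminals involved (from the grammar, by fixed-point iteration):
  FIRST(P) = { 'f', 'x', ε }

To compute FIRST(P P b), process the symbols left to right:
Symbol P is a non-terminal. Add FIRST(P) \ {ε} = { 'f', 'x' }
P is nullable (ε ∈ FIRST(P)), continue to the next symbol.
Symbol P is a non-terminal. Add FIRST(P) \ {ε} = { 'f', 'x' }
P is nullable (ε ∈ FIRST(P)), continue to the next symbol.
Symbol b is a terminal. Add 'b' and stop.
FIRST(P P b) = { 'b', 'f', 'x' }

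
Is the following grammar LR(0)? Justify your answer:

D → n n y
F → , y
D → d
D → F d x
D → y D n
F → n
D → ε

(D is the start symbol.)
A grammar is LR(0) if no state in the canonical LR(0) collection has:
  - both a shift item (dot before a terminal) and a complete item (shift-reduce conflict), or
  - two or more complete items (reduce-reduce conflict; the accept item [D' → D .] counts as a complete item here).

Augment with D' → D and build the canonical LR(0) collection (I0 = CLOSURE({[D' → . D]}), then GOTO on every symbol after a dot until no new states appear). It has 14 states:
  I0: { [D → . F d x], [D → . d], [D → . n n y], [D → . y D n], [D → .], [D' → . D], [F → . , y], [F → . n] }  — shift, reduce
  I1: { [F → , . y] }  — shift
  I2: { [D' → D .] }  — accept
  I3: { [D → F . d x] }  — shift
  I4: { [D → d .] }  — reduce
  I5: { [D → n . n y], [F → n .] }  — shift, reduce
  I6: { [D → . F d x], [D → . d], [D → . n n y], [D → . y D n], [D → .], [D → y . D n], [F → . , y], [F → . n] }  — shift, reduce
  I7: { [D → y D . n] }  — shift
  I8: { [D → y D n .] }  — reduce
  I9: { [D → n n . y] }  — shift
  I10: { [D → n n y .] }  — reduce
  I11: { [D → F d . x] }  — shift
  I12: { [D → F d x .] }  — reduce
  I13: { [F → , y .] }  — reduce

Conflict in state I0:
  Shift-reduce conflict between [D → .] and [D → . d]
So the grammar is NOT LR(0).

Answer: No. Shift-reduce conflict between [D → .] and [D → . d]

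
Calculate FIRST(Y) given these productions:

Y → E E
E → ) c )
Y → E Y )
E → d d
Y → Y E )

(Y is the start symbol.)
{ ')', 'd' }

To compute FIRST(Y), examine every production with Y on the left-hand side, reading each right-hand side left to right until a non-nullable symbol is reached.

FIRST sets of the other non-terminals involved (by the same procedure, iterated to a fixed point):
  FIRST(E) = { ')', 'd' }

From Y → E E:
  - E is a non-terminal: add FIRST(E) \ {ε} = { ')', 'd' }
    E is not nullable, so stop
From Y → E Y ):
  - E is a non-terminal: add FIRST(E) \ {ε} = { ')', 'd' }
    E is not nullable, so stop
From Y → Y E ):
  - Y is the symbol being defined: contributes nothing new
    Y is not nullable, so stop

Collecting: FIRST(Y) = { ')', 'd' }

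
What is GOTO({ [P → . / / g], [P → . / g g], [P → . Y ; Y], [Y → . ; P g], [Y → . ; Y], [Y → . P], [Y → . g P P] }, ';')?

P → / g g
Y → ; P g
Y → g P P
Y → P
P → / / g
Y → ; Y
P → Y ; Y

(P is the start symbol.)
GOTO(I, ';') = CLOSURE({ [A → αX.β] : [A → α.Xβ] ∈ I, X = ';' })

Items with dot before ';', with the dot advanced:
  [Y → . ; P g] → [Y → ; . P g]
  [Y → . ; Y] → [Y → ; . Y]
Closure of the advanced items:
  [Y → ; . P g] has the dot before P: add [P → . / g g], [P → . / / g], [P → . Y ; Y]
  [Y → ; . Y] has the dot before Y: add [Y → . ; P g], [Y → . g P P], [Y → . P], [Y → . ; Y]

GOTO = { [P → . / / g], [P → . / g g], [P → . Y ; Y], [Y → . ; P g], [Y → . ; Y], [Y → . P], [Y → . g P P], [Y → ; . P g], [Y → ; . Y] }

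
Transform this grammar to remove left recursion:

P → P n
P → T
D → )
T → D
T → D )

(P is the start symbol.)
P is directly left-recursive. The standard transformation for
  A → A α₁ | ... | A α_m | β₁ | ... | β_n
is
  A  → β₁ A' | ... | β_n A'
  A' → α₁ A' | ... | α_m A' | ε

P → T becomes P → T P'
P → P n becomes P' → n P'
Add P' → ε

Productions for other non-terminals are unchanged:
  D → )
  T → D
  T → D )

Resulting grammar:
P → T P'
P' → n P'
P' → ε
D → )
T → D
T → D )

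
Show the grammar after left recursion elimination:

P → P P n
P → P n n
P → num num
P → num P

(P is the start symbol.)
P is directly left-recursive. The standard transformation for
  A → A α₁ | ... | A α_m | β₁ | ... | β_n
is
  A  → β₁ A' | ... | β_n A'
  A' → α₁ A' | ... | α_m A' | ε

P → num num becomes P → num num P'
P → num P becomes P → num P P'
P → P P n becomes P' → P n P'
P → P n n becomes P' → n n P'
Add P' → ε

Resulting grammar:
P → num num P'
P → num P P'
P' → P n P'
P' → n n P'
P' → ε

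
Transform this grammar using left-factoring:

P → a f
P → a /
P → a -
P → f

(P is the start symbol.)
P → a P'
P' → f
P' → /
P' → -
P → f

Left-factoring transforms A → αβ₁ | αβ₂ into A → αA' and A' → β₁ | β₂
(α is the longest common prefix among the alternatives). Repeat until
no nonterminal has two alternatives with a common prefix.

Round 1: P has alternatives sharing prefix 'a'. Introduce P': P → a P'
  Add: P' → f
  Add: P' → /
  Add: P' → -

No remaining common prefixes — done.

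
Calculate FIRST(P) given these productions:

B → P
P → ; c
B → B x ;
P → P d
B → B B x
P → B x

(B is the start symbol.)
{ ';' }

To compute FIRST(P), examine every production with P on the left-hand side, reading each right-hand side left to right until a non-nullable symbol is reached.

FIRST sets of the other non-terminals involved (by the same procedure, iterated to a fixed point):
  FIRST(B) = { ';' }

From P → ; c:
  - ';' is a terminal: add ';' and stop
From P → P d:
  - P is the symbol being defined: contributes nothing new
    P is not nullable, so stop
From P → B x:
  - B is a non-terminal: add FIRST(B) \ {ε} = { ';' }
    B is not nullable, so stop

Collecting: FIRST(P) = { ';' }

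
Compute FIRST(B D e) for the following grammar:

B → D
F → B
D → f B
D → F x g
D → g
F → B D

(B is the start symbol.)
{ 'f', 'g' }

FIRST sets of the non-terminals involved (from the grammar, by fixed-point iteration):
  FIRST(B) = { 'f', 'g' }

To compute FIRST(B D e), process the symbols left to right:
Symbol B is a non-terminal. Add FIRST(B) \ {ε} = { 'f', 'g' }
B is not nullable (ε ∉ FIRST(B)), so stop here.
FIRST(B D e) = { 'f', 'g' }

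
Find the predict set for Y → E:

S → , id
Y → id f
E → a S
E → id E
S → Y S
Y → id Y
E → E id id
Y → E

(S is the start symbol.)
PREDICT(Y → E) = (FIRST(RHS) \ {ε}) ∪ (FOLLOW(Y) if ε ∈ FIRST(RHS), i.e. RHS ⇒* ε)
FIRST(E) = { 'a', 'id' }
FIRST(E) = { 'a', 'id' }
ε ∉ FIRST(E), so FOLLOW(Y) is not added.
PREDICT(Y → E) = { 'a', 'id' }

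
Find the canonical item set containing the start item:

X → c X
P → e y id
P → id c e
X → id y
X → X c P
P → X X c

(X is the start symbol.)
{ [X → . X c P], [X → . c X], [X → . id y], [X' → . X] }

First, augment the grammar with X' → X
I₀ = CLOSURE({ [X' → . X] }):
  [X' → . X] has the dot before X: add [X → . c X], [X → . id y], [X → . X c P]
No further items can be added.

I₀ = { [X → . X c P], [X → . c X], [X → . id y], [X' → . X] }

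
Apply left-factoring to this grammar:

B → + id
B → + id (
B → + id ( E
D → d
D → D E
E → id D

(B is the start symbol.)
B → + id B'
B' → ε
B' → ( B''
B'' → ε
B'' → E
D → d
D → D E
E → id D

Left-factoring transforms A → αβ₁ | αβ₂ into A → αA' and A' → β₁ | β₂
(α is the longest common prefix among the alternatives). Repeat until
no nonterminal has two alternatives with a common prefix.

Round 1: B has alternatives sharing prefix '+ id'. Introduce B': B → + id B'
  Add: B' → ε
  Add: B' → (
  Add: B' → ( E

Round 2: B' has alternatives sharing prefix '('. Introduce B'': B' → ( B''
  Add: B'' → ε
  Add: B'' → E

No remaining common prefixes — done.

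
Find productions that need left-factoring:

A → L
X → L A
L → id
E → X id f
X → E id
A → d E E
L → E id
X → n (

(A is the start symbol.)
Left-factoring is needed when two productions for the same non-terminal
share a common prefix on the right-hand side.

Productions for A:
  A → L
  A → d E E
Productions for X:
  X → L A
  X → E id
  X → n (
Productions for L:
  L → id
  L → E id

No common prefixes found.

Answer: No, left-factoring is not needed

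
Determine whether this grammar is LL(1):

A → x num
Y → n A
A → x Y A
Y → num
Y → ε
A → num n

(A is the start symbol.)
Relevant sets:
  FOLLOW(Y) = { 'num', 'x' }

For A:
  PREDICT(A → x num) = { 'x' }
  PREDICT(A → x Y A) = { 'x' }
  PREDICT(A → num n) = { 'num' }
For Y:
  PREDICT(Y → n A) = { 'n' }
  PREDICT(Y → num) = { 'num' }
  PREDICT(Y → ε) = { 'num', 'x' }

Conflict found: Predict set conflict for A: { 'x' }
The grammar is NOT LL(1).

Answer: No. Predict set conflict for A: { 'x' }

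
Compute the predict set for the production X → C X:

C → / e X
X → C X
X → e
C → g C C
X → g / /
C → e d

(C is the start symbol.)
{ '/', 'e', 'g' }

PREDICT(X → C X) = (FIRST(RHS) \ {ε}) ∪ (FOLLOW(X) if ε ∈ FIRST(RHS), i.e. RHS ⇒* ε)
FIRST(C) = { '/', 'e', 'g' }
FIRST(C X) = { '/', 'e', 'g' }
ε ∉ FIRST(C X), so FOLLOW(X) is not added.
PREDICT(X → C X) = { '/', 'e', 'g' }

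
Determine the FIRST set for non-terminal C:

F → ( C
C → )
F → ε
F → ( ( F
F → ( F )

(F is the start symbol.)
{ ')' }

To compute FIRST(C), examine every production with C on the left-hand side, reading each right-hand side left to right until a non-nullable symbol is reached.

From C → ):
  - ')' is a terminal: add ')' and stop

Collecting: FIRST(C) = { ')' }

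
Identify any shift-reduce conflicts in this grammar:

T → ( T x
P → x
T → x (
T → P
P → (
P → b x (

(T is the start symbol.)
Yes — I1: [P → ( .] vs [P → . (]; I5: [P → x .] vs [T → x . (]

A shift-reduce conflict occurs when an LR(0) state has both:
  - a complete (reduce) item [A → α .] (dot at the end), and
  - a shift item [B → β . c γ] (dot before a terminal).

Augment with T' → T and build the canonical LR(0) collection (I0 = CLOSURE({[T' → . T]}), then GOTO on every symbol after a dot until no new states appear). It has 11 states:
  I0: { [P → . (], [P → . b x (], [P → . x], [T → . ( T x], [T → . P], [T → . x (], [T' → . T] }  — shift
  I1: { [P → ( .], [P → . (], [P → . b x (], [P → . x], [T → ( . T x], [T → . ( T x], [T → . P], [T → . x (] }  — shift, reduce
  I2: { [T → P .] }  — reduce
  I3: { [T' → T .] }  — accept
  I4: { [P → b . x (] }  — shift
  I5: { [P → x .], [T → x . (] }  — shift, reduce
  I6: { [T → x ( .] }  — reduce
  I7: { [P → b x . (] }  — shift
  I8: { [P → b x ( .] }  — reduce
  I9: { [T → ( T . x] }  — shift
  I10: { [T → ( T x .] }  — reduce

I1 contains reduce item [P → ( .] and shift items [P → . (], [P → . b x (], [P → . x], [T → . ( T x], [T → . x (] — shift-reduce conflict.
I5 contains reduce item [P → x .] and shift item [T → x . (] — shift-reduce conflict.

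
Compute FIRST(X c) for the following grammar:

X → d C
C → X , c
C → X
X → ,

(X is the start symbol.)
FIRST sets of the non-terminals involved (from the grammar, by fixed-point iteration):
  FIRST(X) = { ',', 'd' }

To compute FIRST(X c), process the symbols left to right:
Symbol X is a non-terminal. Add FIRST(X) \ {ε} = { ',', 'd' }
X is not nullable (ε ∉ FIRST(X)), so stop here.
FIRST(X c) = { ',', 'd' }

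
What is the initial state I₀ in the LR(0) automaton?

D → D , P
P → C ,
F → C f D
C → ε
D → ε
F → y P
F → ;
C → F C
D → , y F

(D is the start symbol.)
{ [D → . , y F], [D → . D , P], [D → .], [D' → . D] }

First, augment the grammar with D' → D
I₀ = CLOSURE({ [D' → . D] }):
  [D' → . D] has the dot before D: add [D → . D , P], [D → .], [D → . , y F]
No further items can be added.

I₀ = { [D → . , y F], [D → . D , P], [D → .], [D' → . D] }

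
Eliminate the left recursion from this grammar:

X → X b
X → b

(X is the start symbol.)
X is directly left-recursive. The standard transformation for
  A → A α₁ | ... | A α_m | β₁ | ... | β_n
is
  A  → β₁ A' | ... | β_n A'
  A' → α₁ A' | ... | α_m A' | ε

X → b becomes X → b X'
X → X b becomes X' → b X'
Add X' → ε

Resulting grammar:
X → b X'
X' → b X'
X' → ε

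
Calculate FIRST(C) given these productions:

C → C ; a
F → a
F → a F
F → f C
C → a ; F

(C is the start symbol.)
To compute FIRST(C), examine every production with C on the left-hand side, reading each right-hand side left to right until a non-nullable symbol is reached.

From C → C ; a:
  - C is the symbol being defined: contributes nothing new
    C is not nullable, so stop
From C → a ; F:
  - a is a terminal: add 'a' and stop

Collecting: FIRST(C) = { 'a' }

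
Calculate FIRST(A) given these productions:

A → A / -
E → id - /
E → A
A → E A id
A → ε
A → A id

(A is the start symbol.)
FIRST sets of the other non-terminals involved (by the same procedure, iterated to a fixed point):
  FIRST(E) = { '/', 'id', ε }

From A → A / -:
  - A is the symbol being defined: contributes nothing new
    A is nullable, so continue to the next symbol
  - '/' is a terminal: add '/' and stop
From A → E A id:
  - E is a non-terminal: add FIRST(E) \ {ε} = { '/', 'id' }
    E is nullable, so continue to the next symbol
  - A is the symbol being defined: contributes nothing new
    A is nullable, so continue to the next symbol
  - id is a terminal: add 'id' and stop
From A → ε:
  - ε-production, so ε ∈ FIRST(A)
From A → A id:
  - A is the symbol being defined: contributes nothing new
    A is nullable, so continue to the next symbol
  - id is a terminal: add 'id' and stop

Collecting: FIRST(A) = { '/', 'id', ε }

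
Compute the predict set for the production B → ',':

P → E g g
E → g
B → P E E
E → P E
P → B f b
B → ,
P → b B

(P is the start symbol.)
{ ',' }

PREDICT(B → ',') = (FIRST(RHS) \ {ε}) ∪ (FOLLOW(B) if ε ∈ FIRST(RHS), i.e. RHS ⇒* ε)
FIRST(',') = { ',' }
ε ∉ FIRST(','), so FOLLOW(B) is not added.
PREDICT(B → ',') = { ',' }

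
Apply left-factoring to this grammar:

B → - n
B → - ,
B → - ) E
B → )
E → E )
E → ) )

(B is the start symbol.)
B → - B'
B' → n
B' → ,
B' → ) E
B → )
E → E )
E → ) )

Left-factoring transforms A → αβ₁ | αβ₂ into A → αA' and A' → β₁ | β₂
(α is the longest common prefix among the alternatives). Repeat until
no nonterminal has two alternatives with a common prefix.

Round 1: B has alternatives sharing prefix '-'. Introduce B': B → - B'
  Add: B' → n
  Add: B' → ,
  Add: B' → ) E

No remaining common prefixes — done.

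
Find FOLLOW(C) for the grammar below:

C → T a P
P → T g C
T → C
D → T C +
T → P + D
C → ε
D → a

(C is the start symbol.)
To compute FOLLOW(C), find every occurrence of C on a right-hand side N → α C β: add FIRST(β) \ {ε}, and if β is empty or nullable also add FOLLOW(N). Iterate to a fixed point.

C is the start symbol, so $ ∈ FOLLOW(C).
In P → T g C: C is at the end, add FOLLOW(P)
In T → C: C is at the end, add FOLLOW(T)
In D → T C +: C is followed by '+', add FIRST('+') \ {ε} = { '+' }

The FOLLOW sets referred to above (computed the same way, to a fixed point):
  FOLLOW(P) = { $, '+', 'a', 'g' }
  FOLLOW(T) = { '+', 'a', 'g' }

Taking the union: FOLLOW(C) = { $, '+', 'a', 'g' }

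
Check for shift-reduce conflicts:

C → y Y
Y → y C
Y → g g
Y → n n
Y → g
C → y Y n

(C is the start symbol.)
Yes — I3: [C → y Y .] vs [C → y Y . n]; I4: [Y → g .] vs [Y → g . g]

A shift-reduce conflict occurs when an LR(0) state has both:
  - a complete (reduce) item [A → α .] (dot at the end), and
  - a shift item [B → β . c γ] (dot before a terminal).

Augment with C' → C and build the canonical LR(0) collection (I0 = CLOSURE({[C' → . C]}), then GOTO on every symbol after a dot until no new states appear). It has 11 states:
  I0: { [C → . y Y n], [C → . y Y], [C' → . C] }  — shift
  I1: { [C' → C .] }  — accept
  I2: { [C → y . Y n], [C → y . Y], [Y → . g g], [Y → . g], [Y → . n n], [Y → . y C] }  — shift
  I3: { [C → y Y . n], [C → y Y .] }  — shift, reduce
  I4: { [Y → g . g], [Y → g .] }  — shift, reduce
  I5: { [Y → n . n] }  — shift
  I6: { [C → . y Y n], [C → . y Y], [Y → y . C] }  — shift
  I7: { [Y → y C .] }  — reduce
  I8: { [Y → n n .] }  — reduce
  I9: { [Y → g g .] }  — reduce
  I10: { [C → y Y n .] }  — reduce

I3 contains reduce item [C → y Y .] and shift item [C → y Y . n] — shift-reduce conflict.
I4 contains reduce item [Y → g .] and shift item [Y → g . g] — shift-reduce conflict.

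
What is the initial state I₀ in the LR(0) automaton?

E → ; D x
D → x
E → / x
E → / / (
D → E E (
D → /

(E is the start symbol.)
First, augment the grammar with E' → E
I₀ = CLOSURE({ [E' → . E] }):
  [E' → . E] has the dot before E: add [E → . ; D x], [E → . / x], [E → . / / (]
No further items can be added.

I₀ = { [E → . / / (], [E → . / x], [E → . ; D x], [E' → . E] }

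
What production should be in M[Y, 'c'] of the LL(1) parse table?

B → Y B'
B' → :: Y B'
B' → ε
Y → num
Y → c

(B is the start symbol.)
Y → c

To find M[Y, 'c'], we find productions for Y where 'c' is in the predict set (PREDICT(N → α) = (FIRST(α) \ {ε}) ∪ (FOLLOW(N) if α ⇒* ε)).

Y → num: PREDICT = { 'num' }
Y → c: PREDICT = { 'c' }
  'c' is in predict set, so this production goes in M[Y, 'c']

M[Y, 'c'] = Y → c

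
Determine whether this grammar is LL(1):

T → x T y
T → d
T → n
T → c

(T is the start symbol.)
Yes, the grammar is LL(1).

A grammar is LL(1) if for each non-terminal N with multiple productions, the predict sets of those productions are pairwise disjoint, where PREDICT(N → α) = (FIRST(α) \ {ε}) ∪ (FOLLOW(N) if α ⇒* ε).

For T:
  PREDICT(T → x T y) = { 'x' }
  PREDICT(T → d) = { 'd' }
  PREDICT(T → n) = { 'n' }
  PREDICT(T → c) = { 'c' }

All predict sets are disjoint. The grammar IS LL(1).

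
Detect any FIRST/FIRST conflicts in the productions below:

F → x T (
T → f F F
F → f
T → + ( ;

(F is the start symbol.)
No FIRST/FIRST conflicts.

A FIRST/FIRST conflict occurs when two productions N → α and N → β for the same non-terminal have FIRST(α) ∩ FIRST(β) ≠ ∅ (with ε ∈ FIRST of a nullable right-hand side, so two nullable alternatives also conflict).

Productions for F:
  F → x T (: FIRST = { 'x' }
  F → f: FIRST = { 'f' }
Productions for T:
  T → f F F: FIRST = { 'f' }
  T → + ( ;: FIRST = { '+' }

All alternatives of each non-terminal have pairwise disjoint FIRST sets.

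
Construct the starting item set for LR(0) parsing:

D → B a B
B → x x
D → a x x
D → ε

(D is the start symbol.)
{ [B → . x x], [D → . B a B], [D → . a x x], [D → .], [D' → . D] }

First, augment the grammar with D' → D
I₀ = CLOSURE({ [D' → . D] }):
  [D' → . D] has the dot before D: add [D → . B a B], [D → . a x x], [D → .]
  [D → . B a B] has the dot before B: add [B → . x x]
No further items can be added.

I₀ = { [B → . x x], [D → . B a B], [D → . a x x], [D → .], [D' → . D] }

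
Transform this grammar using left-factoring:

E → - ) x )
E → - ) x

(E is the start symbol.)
Left-factoring transforms A → αβ₁ | αβ₂ into A → αA' and A' → β₁ | β₂
(α is the longest common prefix among the alternatives). Repeat until
no nonterminal has two alternatives with a common prefix.

Round 1: E has alternatives sharing prefix '- ) x'. Introduce E': E → - ) x E'
  Add: E' → )
  Add: E' → ε

No remaining common prefixes — done.

Resulting grammar:
E → - ) x E'
E' → )
E' → ε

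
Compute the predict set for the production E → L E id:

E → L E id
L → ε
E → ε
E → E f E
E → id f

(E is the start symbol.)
PREDICT(E → L E id) = (FIRST(RHS) \ {ε}) ∪ (FOLLOW(E) if ε ∈ FIRST(RHS), i.e. RHS ⇒* ε)
FIRST(L) = { ε }
FIRST(E) = { 'f', 'id', ε }
FIRST(L E id) = { 'f', 'id' }
ε ∉ FIRST(L E id), so FOLLOW(E) is not added.
PREDICT(E → L E id) = { 'f', 'id' }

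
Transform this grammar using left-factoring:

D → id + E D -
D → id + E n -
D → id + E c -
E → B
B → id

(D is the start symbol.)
D → id + E D'
D' → D -
D' → n -
D' → c -
E → B
B → id

Left-factoring transforms A → αβ₁ | αβ₂ into A → αA' and A' → β₁ | β₂
(α is the longest common prefix among the alternatives). Repeat until
no nonterminal has two alternatives with a common prefix.

Round 1: D has alternatives sharing prefix 'id + E'. Introduce D': D → id + E D'
  Add: D' → D -
  Add: D' → n -
  Add: D' → c -

No remaining common prefixes — done.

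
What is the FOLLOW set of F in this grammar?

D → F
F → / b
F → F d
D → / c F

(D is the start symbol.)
{ $, 'd' }

In D → F: F is at the end, add FOLLOW(D)
In F → F d: F is followed by d, add FIRST(d) \ {ε} = { 'd' }
In D → / c F: F is at the end, add FOLLOW(D)

The FOLLOW sets referred to above (computed the same way, to a fixed point):
  FOLLOW(D) = { $ }

Taking the union: FOLLOW(F) = { $, 'd' }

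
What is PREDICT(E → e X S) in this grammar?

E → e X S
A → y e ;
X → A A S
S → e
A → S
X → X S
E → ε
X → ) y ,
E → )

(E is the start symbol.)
PREDICT(E → e X S) = (FIRST(RHS) \ {ε}) ∪ (FOLLOW(E) if ε ∈ FIRST(RHS), i.e. RHS ⇒* ε)
FIRST(e X S) = { 'e' }
ε ∉ FIRST(e X S), so FOLLOW(E) is not added.
PREDICT(E → e X S) = { 'e' }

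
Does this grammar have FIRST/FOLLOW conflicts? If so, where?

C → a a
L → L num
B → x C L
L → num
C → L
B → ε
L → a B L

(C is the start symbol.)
No FIRST/FOLLOW conflicts.

A FIRST/FOLLOW conflict occurs when a non-terminal N has a nullable alternative N → β (β ⇒* ε) and another alternative N → α with FIRST(α) ∩ FOLLOW(N) ≠ ∅: on such a lookahead the parser cannot decide between expanding α and letting N vanish via β.

Nullable non-terminals: B.

B: nullable alternative(s) B → ε; FOLLOW(B) = { 'a', 'num' }
  B → x C L: FIRST \ {ε} = { 'x' } — disjoint from FOLLOW(B)
  B → ε: FIRST \ {ε} = { } — this is the only nullable alternative, skip

C, L have no nullable alternative, so no FIRST/FOLLOW check is needed there.

No FIRST/FOLLOW conflicts found.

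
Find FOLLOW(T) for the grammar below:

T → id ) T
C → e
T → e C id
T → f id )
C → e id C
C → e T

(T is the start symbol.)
{ $, 'id' }

To compute FOLLOW(T), find every occurrence of T on a right-hand side N → α T β: add FIRST(β) \ {ε}, and if β is empty or nullable also add FOLLOW(N). Iterate to a fixed point.

T is the start symbol, so $ ∈ FOLLOW(T).
In T → id ) T: T is at the end; this adds FOLLOW(T) to itself — nothing new
In C → e T: T is at the end, add FOLLOW(C)

The FOLLOW sets referred to above (computed the same way, to a fixed point):
  FOLLOW(C) = { 'id' }

Taking the union: FOLLOW(T) = { $, 'id' }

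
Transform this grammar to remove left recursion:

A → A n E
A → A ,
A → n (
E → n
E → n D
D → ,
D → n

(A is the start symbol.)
A → n ( A'
A' → n E A'
A' → , A'
A' → ε
E → n
E → n D
D → ,
D → n

A is directly left-recursive. The standard transformation for
  A → A α₁ | ... | A α_m | β₁ | ... | β_n
is
  A  → β₁ A' | ... | β_n A'
  A' → α₁ A' | ... | α_m A' | ε

A → n ( becomes A → n ( A'
A → A n E becomes A' → n E A'
A → A , becomes A' → , A'
Add A' → ε

Productions for other non-terminals are unchanged:
  E → n
  E → n D
  D → ,
  D → n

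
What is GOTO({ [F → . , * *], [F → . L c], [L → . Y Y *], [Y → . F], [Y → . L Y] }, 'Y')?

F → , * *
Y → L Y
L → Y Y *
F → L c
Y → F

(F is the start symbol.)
GOTO(I, 'Y') = CLOSURE({ [A → αX.β] : [A → α.Xβ] ∈ I, X = 'Y' })

Items with dot before 'Y', with the dot advanced:
  [L → . Y Y *] → [L → Y . Y *]
Closure of the advanced items:
  [L → Y . Y *] has the dot before Y: add [Y → . L Y], [Y → . F]
  [Y → . L Y] has the dot before L: add [L → . Y Y *]
  [Y → . F] has the dot before F: add [F → . , * *], [F → . L c]

GOTO = { [F → . , * *], [F → . L c], [L → . Y Y *], [L → Y . Y *], [Y → . F], [Y → . L Y] }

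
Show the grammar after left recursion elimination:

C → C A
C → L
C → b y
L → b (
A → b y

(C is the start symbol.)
C → L C'
C → b y C'
C' → A C'
C' → ε
L → b (
A → b y

C is directly left-recursive. The standard transformation for
  A → A α₁ | ... | A α_m | β₁ | ... | β_n
is
  A  → β₁ A' | ... | β_n A'
  A' → α₁ A' | ... | α_m A' | ε

C → L becomes C → L C'
C → b y becomes C → b y C'
C → C A becomes C' → A C'
Add C' → ε

Productions for other non-terminals are unchanged:
  L → b (
  A → b y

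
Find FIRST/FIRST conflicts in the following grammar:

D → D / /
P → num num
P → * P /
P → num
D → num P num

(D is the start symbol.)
Yes. D → D '/' '/' / D → num P num on { 'num' }; P → num num / P → num on { 'num' }

A FIRST/FIRST conflict occurs when two productions N → α and N → β for the same non-terminal have FIRST(α) ∩ FIRST(β) ≠ ∅ (with ε ∈ FIRST of a nullable right-hand side, so two nullable alternatives also conflict).

FIRST sets of the non-terminals at (or reachable through a nullable prefix from) the front of some alternative:
  FIRST(D) = { 'num' }

Productions for D:
  D → D / /: FIRST = { 'num' }
  D → num P num: FIRST = { 'num' }
Productions for P:
  P → num num: FIRST = { 'num' }
  P → * P /: FIRST = { '*' }
  P → num: FIRST = { 'num' }

Conflict for D: D → D / / and D → num P num
  Overlap: { 'num' }
Conflict for P: P → num num and P → num
  Overlap: { 'num' }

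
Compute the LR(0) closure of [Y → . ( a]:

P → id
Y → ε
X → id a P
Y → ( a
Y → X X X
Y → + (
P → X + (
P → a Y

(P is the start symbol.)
Start with: [Y → . ( a]
The dot precedes the terminal '(', so nothing is added.

CLOSURE = { [Y → . ( a] }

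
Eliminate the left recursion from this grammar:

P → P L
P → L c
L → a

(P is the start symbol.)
P → L c P'
P' → L P'
P' → ε
L → a

P is directly left-recursive. The standard transformation for
  A → A α₁ | ... | A α_m | β₁ | ... | β_n
is
  A  → β₁ A' | ... | β_n A'
  A' → α₁ A' | ... | α_m A' | ε

P → L c becomes P → L c P'
P → P L becomes P' → L P'
Add P' → ε

Productions for other non-terminals are unchanged:
  L → a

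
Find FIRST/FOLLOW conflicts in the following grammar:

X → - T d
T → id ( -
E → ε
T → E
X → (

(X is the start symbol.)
No FIRST/FOLLOW conflicts.

Nullable non-terminals: E, T.
FIRST sets used below: FIRST(E) = { ε }
E has a nullable alternative but only one production, so nothing to check.

T: nullable alternative(s) T → E; FOLLOW(T) = { 'd' }
  T → id ( -: FIRST \ {ε} = { 'id' } — disjoint from FOLLOW(T)
  T → E: FIRST \ {ε} = { } — this is the only nullable alternative, skip

X has no nullable alternative, so no FIRST/FOLLOW check is needed there.

No FIRST/FOLLOW conflicts found.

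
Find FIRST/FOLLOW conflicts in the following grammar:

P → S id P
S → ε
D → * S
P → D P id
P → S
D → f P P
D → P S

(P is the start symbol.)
A FIRST/FOLLOW conflict occurs when a non-terminal N has a nullable alternative N → β (β ⇒* ε) and another alternative N → α with FIRST(α) ∩ FOLLOW(N) ≠ ∅: on such a lookahead the parser cannot decide between expanding α and letting N vanish via β.

Nullable non-terminals: D, P, S.
FIRST sets used below: FIRST(P) = { '*', 'f', 'id', ε }, FIRST(S) = { ε }, FIRST(D) = { '*', 'f', 'id', ε }

D: nullable alternative(s) D → P S; FOLLOW(D) = { '*', 'f', 'id' }
  D → * S: FIRST \ {ε} = { '*' } — overlaps FOLLOW(D) on { '*' }: CONFLICT
  D → f P P: FIRST \ {ε} = { 'f' } — overlaps FOLLOW(D) on { 'f' }: CONFLICT
  D → P S: FIRST \ {ε} = { '*', 'f', 'id' } — this is the only nullable alternative, skip

P: nullable alternative(s) P → S; FOLLOW(P) = { $, '*', 'f', 'id' }
  P → S id P: FIRST \ {ε} = { 'id' } — overlaps FOLLOW(P) on { 'id' }: CONFLICT
  P → D P id: FIRST \ {ε} = { '*', 'f', 'id' } — overlaps FOLLOW(P) on { '*', 'f', 'id' }: CONFLICT
  P → S: FIRST \ {ε} = { } — this is the only nullable alternative, skip
S has a nullable alternative but only one production, so nothing to check.

So the grammar has 4 FIRST/FOLLOW conflicts (marked CONFLICT above).

Answer: Yes. P → S id P with FOLLOW(P) on { 'id' }; P → D P id with FOLLOW(P) on { '*', 'f', 'id' }; D → '*' S with FOLLOW(D) on { '*' }; D → f P P with FOLLOW(D) on { 'f' }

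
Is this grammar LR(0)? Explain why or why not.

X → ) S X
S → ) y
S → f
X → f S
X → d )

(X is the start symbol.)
Augment with X' → X and build the canonical LR(0) collection (I0 = CLOSURE({[X' → . X]}), then GOTO on every symbol after a dot until no new states appear). It has 12 states:
  I0: { [X → . ) S X], [X → . d )], [X → . f S], [X' → . X] }  — shift
  I1: { [S → . ) y], [S → . f], [X → ) . S X] }  — shift
  I2: { [X' → X .] }  — accept
  I3: { [X → d . )] }  — shift
  I4: { [S → . ) y], [S → . f], [X → f . S] }  — shift
  I5: { [S → ) . y] }  — shift
  I6: { [X → f S .] }  — reduce
  I7: { [S → f .] }  — reduce
  I8: { [S → ) y .] }  — reduce
  I9: { [X → d ) .] }  — reduce
  I10: { [X → ) S . X], [X → . ) S X], [X → . d )], [X → . f S] }  — shift
  I11: { [X → ) S X .] }  — reduce

Every state is either a pure shift/goto state or contains exactly one complete item and nothing to shift — no conflicts. The grammar is LR(0).

Answer: Yes, the grammar is LR(0)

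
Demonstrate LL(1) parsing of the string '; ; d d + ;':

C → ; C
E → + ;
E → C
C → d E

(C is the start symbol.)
LL(1) parsing maintains a stack (initially the start symbol over $) and the input. At each step: if the stack top is a terminal, match it against the current input token; if it is a non-terminal N, replace it with the RHS of M[N, lookahead] (the unique production whose predict set contains the lookahead).

Stack is shown with the top on the left.

Stack  Input          Action
----------------------------
C $    ; ; d d + ; $  output C → ; C
; C $  ; ; d d + ; $  match ';'
C $    ; d d + ; $    output C → ; C
; C $  ; d d + ; $    match ';'
C $    d d + ; $      output C → d E
d E $  d d + ; $      match 'd'
E $    d + ; $        output E → C
C $    d + ; $        output C → d E
d E $  d + ; $        match 'd'
E $    + ; $          output E → + ;
+ ; $  + ; $          match '+'
; $    ; $            match ';'
$      $              accept

The string is accepted.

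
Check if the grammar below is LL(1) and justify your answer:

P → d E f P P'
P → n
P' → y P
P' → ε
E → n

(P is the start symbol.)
No. Predict set conflict for P': { 'y' }

Relevant sets:
  FOLLOW(P') = { $, 'y' }

For P:
  PREDICT(P → d E f P P') = { 'd' }
  PREDICT(P → n) = { 'n' }
For P':
  PREDICT(P' → y P) = { 'y' }
  PREDICT(P' → ε) = { $, 'y' }
E has a single production, so nothing to check there.

Conflict found: Predict set conflict for P': { 'y' }
The grammar is NOT LL(1).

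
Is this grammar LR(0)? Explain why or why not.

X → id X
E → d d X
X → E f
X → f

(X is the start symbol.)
A grammar is LR(0) if no state in the canonical LR(0) collection has:
  - both a shift item (dot before a terminal) and a complete item (shift-reduce conflict), or
  - two or more complete items (reduce-reduce conflict; the accept item [X' → X .] counts as a complete item here).

Augment with X' → X and build the canonical LR(0) collection (I0 = CLOSURE({[X' → . X]}), then GOTO on every symbol after a dot until no new states appear). It has 10 states:
  I0: { [E → . d d X], [X → . E f], [X → . f], [X → . id X], [X' → . X] }  — shift
  I1: { [X → E . f] }  — shift
  I2: { [X' → X .] }  — accept
  I3: { [E → d . d X] }  — shift
  I4: { [X → f .] }  — reduce
  I5: { [E → . d d X], [X → . E f], [X → . f], [X → . id X], [X → id . X] }  — shift
  I6: { [X → id X .] }  — reduce
  I7: { [E → . d d X], [E → d d . X], [X → . E f], [X → . f], [X → . id X] }  — shift
  I8: { [E → d d X .] }  — reduce
  I9: { [X → E f .] }  — reduce

Every state is either a pure shift/goto state or contains exactly one complete item and nothing to shift — no conflicts. The grammar is LR(0).

Answer: Yes, the grammar is LR(0)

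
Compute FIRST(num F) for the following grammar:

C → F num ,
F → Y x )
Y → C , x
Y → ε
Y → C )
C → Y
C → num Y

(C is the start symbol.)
{ 'num' }

To compute FIRST(num F), process the symbols left to right:
Symbol num is a terminal. Add 'num' and stop.
FIRST(num F) = { 'num' }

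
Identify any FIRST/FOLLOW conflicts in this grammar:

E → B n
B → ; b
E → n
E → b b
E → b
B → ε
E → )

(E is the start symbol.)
Nullable non-terminals: B.

B: nullable alternative(s) B → ε; FOLLOW(B) = { 'n' }
  B → ; b: FIRST \ {ε} = { ';' } — disjoint from FOLLOW(B)
  B → ε: FIRST \ {ε} = { } — this is the only nullable alternative, skip

E has no nullable alternative, so no FIRST/FOLLOW check is needed there.

No FIRST/FOLLOW conflicts found.

Answer: No FIRST/FOLLOW conflicts.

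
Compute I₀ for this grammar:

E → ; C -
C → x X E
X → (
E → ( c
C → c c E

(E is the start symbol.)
{ [E → . ( c], [E → . ; C -], [E' → . E] }

First, augment the grammar with E' → E
I₀ = CLOSURE({ [E' → . E] }):
  [E' → . E] has the dot before E: add [E → . ; C -], [E → . ( c]
No further items can be added.

I₀ = { [E → . ( c], [E → . ; C -], [E' → . E] }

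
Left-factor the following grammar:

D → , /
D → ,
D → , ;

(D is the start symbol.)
Left-factoring transforms A → αβ₁ | αβ₂ into A → αA' and A' → β₁ | β₂
(α is the longest common prefix among the alternatives). Repeat until
no nonterminal has two alternatives with a common prefix.

Round 1: D has alternatives sharing prefix ','. Introduce D': D → , D'
  Add: D' → /
  Add: D' → ε
  Add: D' → ;

No remaining common prefixes — done.

Resulting grammar:
D → , D'
D' → /
D' → ε
D' → ;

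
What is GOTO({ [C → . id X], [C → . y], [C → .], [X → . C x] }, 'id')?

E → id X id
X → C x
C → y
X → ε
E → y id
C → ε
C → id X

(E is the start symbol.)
{ [C → . id X], [C → . y], [C → .], [C → id . X], [X → . C x], [X → .] }

GOTO(I, 'id') = CLOSURE({ [A → αX.β] : [A → α.Xβ] ∈ I, X = 'id' })

Items with dot before 'id', with the dot advanced:
  [C → . id X] → [C → id . X]
Closure of the advanced items:
  [C → id . X] has the dot before X: add [X → . C x], [X → .]
  [X → . C x] has the dot before C: add [C → . y], [C → .], [C → . id X]

GOTO = { [C → . id X], [C → . y], [C → .], [C → id . X], [X → . C x], [X → .] }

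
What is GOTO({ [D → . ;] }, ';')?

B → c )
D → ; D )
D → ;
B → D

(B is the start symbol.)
{ [D → ; .] }

GOTO(I, ';') = CLOSURE({ [A → αX.β] : [A → α.Xβ] ∈ I, X = ';' })

Items with dot before ';', with the dot advanced:
  [D → . ;] → [D → ; .]
Closure adds nothing (no advanced item has the dot before a non-terminal).

GOTO = { [D → ; .] }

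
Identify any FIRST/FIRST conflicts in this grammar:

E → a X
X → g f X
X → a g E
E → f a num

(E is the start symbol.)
No FIRST/FIRST conflicts.

A FIRST/FIRST conflict occurs when two productions N → α and N → β for the same non-terminal have FIRST(α) ∩ FIRST(β) ≠ ∅ (with ε ∈ FIRST of a nullable right-hand side, so two nullable alternatives also conflict).

Productions for E:
  E → a X: FIRST = { 'a' }
  E → f a num: FIRST = { 'f' }
Productions for X:
  X → g f X: FIRST = { 'g' }
  X → a g E: FIRST = { 'a' }

All alternatives of each non-terminal have pairwise disjoint FIRST sets.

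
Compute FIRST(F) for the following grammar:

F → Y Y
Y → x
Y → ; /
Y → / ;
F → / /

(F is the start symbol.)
To compute FIRST(F), examine every production with F on the left-hand side, reading each right-hand side left to right until a non-nullable symbol is reached.

FIRST sets of the other non-terminals involved (by the same procedure, iterated to a fixed point):
  FIRST(Y) = { '/', ';', 'x' }

From F → Y Y:
  - Y is a non-terminal: add FIRST(Y) \ {ε} = { '/', ';', 'x' }
    Y is not nullable, so stop
From F → / /:
  - '/' is a terminal: add '/' and stop

Collecting: FIRST(F) = { '/', ';', 'x' }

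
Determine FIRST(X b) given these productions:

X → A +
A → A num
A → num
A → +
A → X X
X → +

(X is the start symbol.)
{ '+', 'num' }

FIRST sets of the non-terminals involved (from the grammar, by fixed-point iteration):
  FIRST(X) = { '+', 'num' }

To compute FIRST(X b), process the symbols left to right:
Symbol X is a non-terminal. Add FIRST(X) \ {ε} = { '+', 'num' }
X is not nullable (ε ∉ FIRST(X)), so stop here.
FIRST(X b) = { '+', 'num' }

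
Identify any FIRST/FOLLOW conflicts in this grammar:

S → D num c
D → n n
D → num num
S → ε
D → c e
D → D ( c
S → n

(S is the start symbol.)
Nullable non-terminals: S.
FIRST sets used below: FIRST(D) = { 'c', 'n', 'num' }

S: nullable alternative(s) S → ε; FOLLOW(S) = { $ }
  S → D num c: FIRST \ {ε} = { 'c', 'n', 'num' } — disjoint from FOLLOW(S)
  S → ε: FIRST \ {ε} = { } — this is the only nullable alternative, skip
  S → n: FIRST \ {ε} = { 'n' } — disjoint from FOLLOW(S)

D has no nullable alternative, so no FIRST/FOLLOW check is needed there.

No FIRST/FOLLOW conflicts found.

Answer: No FIRST/FOLLOW conflicts.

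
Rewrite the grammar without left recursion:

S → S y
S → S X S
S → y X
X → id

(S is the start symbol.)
S → y X S'
S' → y S'
S' → X S S'
S' → ε
X → id

S is directly left-recursive. The standard transformation for
  A → A α₁ | ... | A α_m | β₁ | ... | β_n
is
  A  → β₁ A' | ... | β_n A'
  A' → α₁ A' | ... | α_m A' | ε

S → y X becomes S → y X S'
S → S y becomes S' → y S'
S → S X S becomes S' → X S S'
Add S' → ε

Productions for other non-terminals are unchanged:
  X → id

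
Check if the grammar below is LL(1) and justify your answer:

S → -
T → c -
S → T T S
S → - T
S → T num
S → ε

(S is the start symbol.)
A grammar is LL(1) if for each non-terminal N with multiple productions, the predict sets of those productions are pairwise disjoint, where PREDICT(N → α) = (FIRST(α) \ {ε}) ∪ (FOLLOW(N) if α ⇒* ε).

Relevant sets:
  FIRST(T) = { 'c' }
  FOLLOW(S) = { $ }

For S:
  PREDICT(S → '-') = { '-' }
  PREDICT(S → T T S) = { 'c' }
  PREDICT(S → '-' T) = { '-' }
  PREDICT(S → T num) = { 'c' }
  PREDICT(S → ε) = { $ }
T has a single production, so nothing to check there.

Conflict found: Predict set conflict for S: { '-' }
The grammar is NOT LL(1).

Answer: No. Predict set conflict for S: { '-' }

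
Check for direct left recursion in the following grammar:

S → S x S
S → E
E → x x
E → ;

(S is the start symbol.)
Direct left recursion occurs when N → N α for some non-terminal N (the right-hand side begins with the left-hand side itself).

S → S x S: LEFT RECURSIVE (starts with S)
S → E: starts with E
E → x x: starts with x
E → ;: starts with ';'

The grammar has direct left recursion on: S.

Answer: Yes, S is left-recursive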